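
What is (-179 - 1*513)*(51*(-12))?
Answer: 423504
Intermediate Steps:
(-179 - 1*513)*(51*(-12)) = (-179 - 513)*(-612) = -692*(-612) = 423504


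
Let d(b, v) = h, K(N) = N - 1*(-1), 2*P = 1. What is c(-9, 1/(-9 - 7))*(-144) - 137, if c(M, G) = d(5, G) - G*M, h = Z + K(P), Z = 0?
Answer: -272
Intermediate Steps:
P = 1/2 (P = (1/2)*1 = 1/2 ≈ 0.50000)
K(N) = 1 + N (K(N) = N + 1 = 1 + N)
h = 3/2 (h = 0 + (1 + 1/2) = 0 + 3/2 = 3/2 ≈ 1.5000)
d(b, v) = 3/2
c(M, G) = 3/2 - G*M
c(-9, 1/(-9 - 7))*(-144) - 137 = (3/2 - 1*(-9)/(-9 - 7))*(-144) - 137 = (3/2 - 1*(-9)/(-16))*(-144) - 137 = (3/2 - 1*(-1/16)*(-9))*(-144) - 137 = (3/2 - 9/16)*(-144) - 137 = (15/16)*(-144) - 137 = -135 - 137 = -272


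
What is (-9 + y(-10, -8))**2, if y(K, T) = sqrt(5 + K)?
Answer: (9 - I*sqrt(5))**2 ≈ 76.0 - 40.249*I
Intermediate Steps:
(-9 + y(-10, -8))**2 = (-9 + sqrt(5 - 10))**2 = (-9 + sqrt(-5))**2 = (-9 + I*sqrt(5))**2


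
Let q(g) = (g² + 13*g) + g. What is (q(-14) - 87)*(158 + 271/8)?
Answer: -133545/8 ≈ -16693.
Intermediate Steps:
q(g) = g² + 14*g
(q(-14) - 87)*(158 + 271/8) = (-14*(14 - 14) - 87)*(158 + 271/8) = (-14*0 - 87)*(158 + 271*(⅛)) = (0 - 87)*(158 + 271/8) = -87*1535/8 = -133545/8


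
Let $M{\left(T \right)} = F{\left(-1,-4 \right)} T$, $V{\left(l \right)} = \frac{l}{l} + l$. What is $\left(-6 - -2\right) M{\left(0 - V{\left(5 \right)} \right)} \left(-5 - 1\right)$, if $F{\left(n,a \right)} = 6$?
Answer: $-864$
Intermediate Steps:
$V{\left(l \right)} = 1 + l$
$M{\left(T \right)} = 6 T$
$\left(-6 - -2\right) M{\left(0 - V{\left(5 \right)} \right)} \left(-5 - 1\right) = \left(-6 - -2\right) 6 \left(0 - \left(1 + 5\right)\right) \left(-5 - 1\right) = \left(-6 + 2\right) 6 \left(0 - 6\right) \left(-5 - 1\right) = - 4 \cdot 6 \left(0 - 6\right) \left(-6\right) = - 4 \cdot 6 \left(-6\right) \left(-6\right) = \left(-4\right) \left(-36\right) \left(-6\right) = 144 \left(-6\right) = -864$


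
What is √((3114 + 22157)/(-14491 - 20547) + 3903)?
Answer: √4790677170634/35038 ≈ 62.468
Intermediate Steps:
√((3114 + 22157)/(-14491 - 20547) + 3903) = √(25271/(-35038) + 3903) = √(25271*(-1/35038) + 3903) = √(-25271/35038 + 3903) = √(136728043/35038) = √4790677170634/35038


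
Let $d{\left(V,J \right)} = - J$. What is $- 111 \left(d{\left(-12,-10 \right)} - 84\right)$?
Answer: $8214$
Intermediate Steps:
$- 111 \left(d{\left(-12,-10 \right)} - 84\right) = - 111 \left(\left(-1\right) \left(-10\right) - 84\right) = - 111 \left(10 - 84\right) = \left(-111\right) \left(-74\right) = 8214$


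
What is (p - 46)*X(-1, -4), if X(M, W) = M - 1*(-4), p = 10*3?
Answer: -48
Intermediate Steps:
p = 30
X(M, W) = 4 + M (X(M, W) = M + 4 = 4 + M)
(p - 46)*X(-1, -4) = (30 - 46)*(4 - 1) = -16*3 = -48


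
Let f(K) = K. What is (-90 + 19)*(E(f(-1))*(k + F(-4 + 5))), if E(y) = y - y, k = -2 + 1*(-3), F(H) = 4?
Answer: 0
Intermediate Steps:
k = -5 (k = -2 - 3 = -5)
E(y) = 0
(-90 + 19)*(E(f(-1))*(k + F(-4 + 5))) = (-90 + 19)*(0*(-5 + 4)) = -0*(-1) = -71*0 = 0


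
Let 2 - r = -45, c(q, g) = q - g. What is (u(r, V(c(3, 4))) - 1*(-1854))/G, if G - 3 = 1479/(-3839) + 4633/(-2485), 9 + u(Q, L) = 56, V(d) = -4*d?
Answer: 18135378415/7158343 ≈ 2533.5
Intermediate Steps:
r = 47 (r = 2 - 1*(-45) = 2 + 45 = 47)
u(Q, L) = 47 (u(Q, L) = -9 + 56 = 47)
G = 7158343/9539915 (G = 3 + (1479/(-3839) + 4633/(-2485)) = 3 + (1479*(-1/3839) + 4633*(-1/2485)) = 3 + (-1479/3839 - 4633/2485) = 3 - 21461402/9539915 = 7158343/9539915 ≈ 0.75036)
(u(r, V(c(3, 4))) - 1*(-1854))/G = (47 - 1*(-1854))/(7158343/9539915) = (47 + 1854)*(9539915/7158343) = 1901*(9539915/7158343) = 18135378415/7158343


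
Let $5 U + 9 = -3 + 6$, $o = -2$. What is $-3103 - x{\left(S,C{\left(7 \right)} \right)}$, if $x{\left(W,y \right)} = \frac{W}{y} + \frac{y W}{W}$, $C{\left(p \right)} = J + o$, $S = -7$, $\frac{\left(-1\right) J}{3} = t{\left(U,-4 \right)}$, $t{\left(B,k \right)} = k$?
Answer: $- \frac{31123}{10} \approx -3112.3$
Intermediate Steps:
$U = - \frac{6}{5}$ ($U = - \frac{9}{5} + \frac{-3 + 6}{5} = - \frac{9}{5} + \frac{1}{5} \cdot 3 = - \frac{9}{5} + \frac{3}{5} = - \frac{6}{5} \approx -1.2$)
$J = 12$ ($J = \left(-3\right) \left(-4\right) = 12$)
$C{\left(p \right)} = 10$ ($C{\left(p \right)} = 12 - 2 = 10$)
$x{\left(W,y \right)} = y + \frac{W}{y}$ ($x{\left(W,y \right)} = \frac{W}{y} + \frac{W y}{W} = \frac{W}{y} + y = y + \frac{W}{y}$)
$-3103 - x{\left(S,C{\left(7 \right)} \right)} = -3103 - \left(10 - \frac{7}{10}\right) = -3103 - \frac{93}{10} = - \frac{31123}{10}$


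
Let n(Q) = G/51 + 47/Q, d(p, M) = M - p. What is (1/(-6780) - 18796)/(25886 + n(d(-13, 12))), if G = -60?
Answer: -10832134885/14918507244 ≈ -0.72609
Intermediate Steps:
n(Q) = -20/17 + 47/Q (n(Q) = -60/51 + 47/Q = -60*1/51 + 47/Q = -20/17 + 47/Q)
(1/(-6780) - 18796)/(25886 + n(d(-13, 12))) = (1/(-6780) - 18796)/(25886 + (-20/17 + 47/(12 - 1*(-13)))) = (-1/6780 - 18796)/(25886 + (-20/17 + 47/(12 + 13))) = -127436881/(6780*(25886 + (-20/17 + 47/25))) = -127436881/(6780*(25886 + 299/425)) = -127436881/(6780*11001849/425) = -127436881/6780*425/11001849 = -10832134885/14918507244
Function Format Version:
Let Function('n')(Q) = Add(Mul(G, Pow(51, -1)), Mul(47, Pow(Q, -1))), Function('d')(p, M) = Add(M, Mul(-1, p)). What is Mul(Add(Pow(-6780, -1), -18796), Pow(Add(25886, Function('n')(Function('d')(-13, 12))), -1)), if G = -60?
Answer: Rational(-10832134885, 14918507244) ≈ -0.72609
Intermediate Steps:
Function('n')(Q) = Add(Rational(-20, 17), Mul(47, Pow(Q, -1))) (Function('n')(Q) = Add(Mul(-60, Pow(51, -1)), Mul(47, Pow(Q, -1))) = Add(Mul(-60, Rational(1, 51)), Mul(47, Pow(Q, -1))) = Add(Rational(-20, 17), Mul(47, Pow(Q, -1))))
Mul(Add(Pow(-6780, -1), -18796), Pow(Add(25886, Function('n')(Function('d')(-13, 12))), -1)) = Mul(Add(Pow(-6780, -1), -18796), Pow(Add(25886, Add(Rational(-20, 17), Mul(47, Pow(Add(12, Mul(-1, -13)), -1)))), -1)) = Mul(Add(Rational(-1, 6780), -18796), Pow(Add(25886, Add(Rational(-20, 17), Mul(47, Pow(Add(12, 13), -1)))), -1)) = Mul(Rational(-127436881, 6780), Pow(Add(25886, Add(Rational(-20, 17), Mul(47, Pow(25, -1)))), -1)) = Mul(Rational(-127436881, 6780), Pow(Add(25886, Add(Rational(-20, 17), Mul(47, Rational(1, 25)))), -1)) = Mul(Rational(-127436881, 6780), Pow(Add(25886, Add(Rational(-20, 17), Rational(47, 25))), -1)) = Mul(Rational(-127436881, 6780), Pow(Add(25886, Rational(299, 425)), -1)) = Mul(Rational(-127436881, 6780), Pow(Rational(11001849, 425), -1)) = Mul(Rational(-127436881, 6780), Rational(425, 11001849)) = Rational(-10832134885, 14918507244)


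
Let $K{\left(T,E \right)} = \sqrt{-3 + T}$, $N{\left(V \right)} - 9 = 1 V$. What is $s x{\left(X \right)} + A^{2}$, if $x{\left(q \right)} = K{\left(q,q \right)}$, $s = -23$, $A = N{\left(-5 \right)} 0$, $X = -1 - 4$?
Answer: $- 46 i \sqrt{2} \approx - 65.054 i$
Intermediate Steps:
$N{\left(V \right)} = 9 + V$ ($N{\left(V \right)} = 9 + 1 V = 9 + V$)
$X = -5$ ($X = -1 - 4 = -5$)
$A = 0$ ($A = \left(9 - 5\right) 0 = 4 \cdot 0 = 0$)
$x{\left(q \right)} = \sqrt{-3 + q}$
$s x{\left(X \right)} + A^{2} = - 23 \sqrt{-3 - 5} + 0^{2} = - 23 \sqrt{-8} + 0 = - 23 \cdot 2 i \sqrt{2} + 0 = - 46 i \sqrt{2} + 0 = - 46 i \sqrt{2}$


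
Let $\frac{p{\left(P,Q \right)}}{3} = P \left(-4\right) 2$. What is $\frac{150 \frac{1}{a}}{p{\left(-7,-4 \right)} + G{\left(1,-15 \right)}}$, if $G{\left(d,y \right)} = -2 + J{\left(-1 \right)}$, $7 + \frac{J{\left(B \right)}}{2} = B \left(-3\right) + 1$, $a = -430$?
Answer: $- \frac{3}{1376} \approx -0.0021802$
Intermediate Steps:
$J{\left(B \right)} = -12 - 6 B$ ($J{\left(B \right)} = -14 + 2 \left(B \left(-3\right) + 1\right) = -14 + 2 \left(- 3 B + 1\right) = -14 + 2 \left(1 - 3 B\right) = -14 - \left(-2 + 6 B\right) = -12 - 6 B$)
$G{\left(d,y \right)} = -8$ ($G{\left(d,y \right)} = -2 - 6 = -8$)
$p{\left(P,Q \right)} = - 24 P$ ($p{\left(P,Q \right)} = 3 P \left(-4\right) 2 = 3 - 4 P 2 = 3 \left(- 8 P\right) = - 24 P$)
$\frac{150 \frac{1}{a}}{p{\left(-7,-4 \right)} + G{\left(1,-15 \right)}} = \frac{150 \frac{1}{-430}}{\left(-24\right) \left(-7\right) - 8} = \frac{150 \left(- \frac{1}{430}\right)}{168 - 8} = \frac{1}{160} \left(- \frac{15}{43}\right) = - \frac{3}{1376}$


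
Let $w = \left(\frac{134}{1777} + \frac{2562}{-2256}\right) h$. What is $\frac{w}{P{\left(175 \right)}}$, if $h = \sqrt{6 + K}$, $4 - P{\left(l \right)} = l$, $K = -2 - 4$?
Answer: $0$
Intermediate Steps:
$K = -6$ ($K = -2 - 4 = -6$)
$P{\left(l \right)} = 4 - l$
$h = 0$ ($h = \sqrt{6 - 6} = \sqrt{0} = 0$)
$w = 0$ ($w = \left(\frac{134}{1777} + \frac{2562}{-2256}\right) 0 = \left(134 \cdot \frac{1}{1777} + 2562 \left(- \frac{1}{2256}\right)\right) 0 = \left(\frac{134}{1777} - \frac{427}{376}\right) 0 = \left(- \frac{708395}{668152}\right) 0 = 0$)
$\frac{w}{P{\left(175 \right)}} = \frac{0}{4 - 175} = \frac{0}{-171} = 0 \left(- \frac{1}{171}\right) = 0$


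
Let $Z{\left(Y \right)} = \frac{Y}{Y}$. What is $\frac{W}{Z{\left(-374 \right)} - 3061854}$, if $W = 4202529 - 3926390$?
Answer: $- \frac{276139}{3061853} \approx -0.090187$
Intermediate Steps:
$Z{\left(Y \right)} = 1$
$W = 276139$ ($W = 4202529 - 3926390 = 276139$)
$\frac{W}{Z{\left(-374 \right)} - 3061854} = \frac{276139}{1 - 3061854} = \frac{276139}{-3061853} = 276139 \left(- \frac{1}{3061853}\right) = - \frac{276139}{3061853}$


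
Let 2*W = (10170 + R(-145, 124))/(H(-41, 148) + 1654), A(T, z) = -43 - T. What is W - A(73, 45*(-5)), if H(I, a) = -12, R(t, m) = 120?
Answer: 195617/1642 ≈ 119.13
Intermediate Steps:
W = 5145/1642 (W = ((10170 + 120)/(-12 + 1654))/2 = (10290/1642)/2 = (10290*(1/1642))/2 = (½)*(5145/821) = 5145/1642 ≈ 3.1334)
W - A(73, 45*(-5)) = 5145/1642 - (-43 - 1*73) = 5145/1642 - (-43 - 73) = 5145/1642 - 1*(-116) = 5145/1642 + 116 = 195617/1642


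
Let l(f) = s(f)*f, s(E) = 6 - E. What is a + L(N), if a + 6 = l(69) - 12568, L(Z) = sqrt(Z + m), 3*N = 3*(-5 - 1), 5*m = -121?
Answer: -16921 + I*sqrt(755)/5 ≈ -16921.0 + 5.4955*I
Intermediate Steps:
m = -121/5 (m = (1/5)*(-121) = -121/5 ≈ -24.200)
N = -6 (N = (3*(-5 - 1))/3 = (3*(-6))/3 = (1/3)*(-18) = -6)
l(f) = f*(6 - f) (l(f) = (6 - f)*f = f*(6 - f))
L(Z) = sqrt(-121/5 + Z) (L(Z) = sqrt(Z - 121/5) = sqrt(-121/5 + Z))
a = -16921 (a = -6 + (69*(6 - 1*69) - 12568) = -6 + (69*(6 - 69) - 12568) = -6 + (69*(-63) - 12568) = -6 + (-4347 - 12568) = -6 - 16915 = -16921)
a + L(N) = -16921 + sqrt(-605 + 25*(-6))/5 = -16921 + sqrt(-605 - 150)/5 = -16921 + sqrt(-755)/5 = -16921 + (I*sqrt(755))/5 = -16921 + I*sqrt(755)/5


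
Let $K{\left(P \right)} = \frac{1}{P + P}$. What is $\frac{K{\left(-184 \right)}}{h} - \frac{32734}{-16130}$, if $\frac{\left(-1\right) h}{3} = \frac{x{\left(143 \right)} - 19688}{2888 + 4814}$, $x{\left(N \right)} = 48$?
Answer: $\frac{35481634289}{17486984640} \approx 2.029$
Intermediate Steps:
$h = \frac{29460}{3851}$ ($h = - 3 \frac{48 - 19688}{2888 + 4814} = - 3 \left(- \frac{19640}{7702}\right) = - 3 \left(\left(-19640\right) \frac{1}{7702}\right) = \left(-3\right) \left(- \frac{9820}{3851}\right) = \frac{29460}{3851} \approx 7.65$)
$K{\left(P \right)} = \frac{1}{2 P}$
$\frac{K{\left(-184 \right)}}{h} - \frac{32734}{-16130} = \frac{\frac{1}{2} \frac{1}{-184}}{\frac{29460}{3851}} - \frac{32734}{-16130} = \frac{1}{2} \left(- \frac{1}{184}\right) \frac{3851}{29460} - - \frac{16367}{8065} = \left(- \frac{1}{368}\right) \frac{3851}{29460} + \frac{16367}{8065} = - \frac{3851}{10841280} + \frac{16367}{8065} = \frac{35481634289}{17486984640}$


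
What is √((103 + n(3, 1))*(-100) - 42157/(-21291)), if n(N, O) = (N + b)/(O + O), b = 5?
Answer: I*√4849483922013/21291 ≈ 103.43*I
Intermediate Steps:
n(N, O) = (5 + N)/(2*O) (n(N, O) = (N + 5)/(O + O) = (5 + N)/((2*O)) = (5 + N)*(1/(2*O)) = (5 + N)/(2*O))
√((103 + n(3, 1))*(-100) - 42157/(-21291)) = √((103 + (½)*(5 + 3)/1)*(-100) - 42157/(-21291)) = √((103 + (½)*1*8)*(-100) - 42157*(-1/21291)) = √((103 + 4)*(-100) + 42157/21291) = √(107*(-100) + 42157/21291) = √(-10700 + 42157/21291) = √(-227771543/21291) = I*√4849483922013/21291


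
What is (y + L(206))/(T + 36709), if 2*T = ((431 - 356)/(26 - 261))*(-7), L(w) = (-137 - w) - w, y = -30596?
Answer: -2927630/3450751 ≈ -0.84840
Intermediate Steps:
L(w) = -137 - 2*w
T = 105/94 (T = (((431 - 356)/(26 - 261))*(-7))/2 = ((75/(-235))*(-7))/2 = ((75*(-1/235))*(-7))/2 = (-15/47*(-7))/2 = (½)*(105/47) = 105/94 ≈ 1.1170)
(y + L(206))/(T + 36709) = (-30596 + (-137 - 2*206))/(105/94 + 36709) = (-30596 + (-137 - 412))/(3450751/94) = (-30596 - 549)*(94/3450751) = -31145*94/3450751 = -2927630/3450751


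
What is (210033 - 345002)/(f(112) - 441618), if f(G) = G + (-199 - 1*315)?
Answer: 971/3180 ≈ 0.30535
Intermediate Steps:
f(G) = -514 + G (f(G) = G + (-199 - 315) = G - 514 = -514 + G)
(210033 - 345002)/(f(112) - 441618) = (210033 - 345002)/((-514 + 112) - 441618) = -134969/(-402 - 441618) = -134969/(-442020) = -134969*(-1/442020) = 971/3180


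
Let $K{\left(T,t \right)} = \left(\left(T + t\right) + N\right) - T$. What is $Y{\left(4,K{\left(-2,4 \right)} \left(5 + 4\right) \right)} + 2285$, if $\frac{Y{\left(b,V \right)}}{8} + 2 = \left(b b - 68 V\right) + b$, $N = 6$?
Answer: $-46531$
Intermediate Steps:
$K{\left(T,t \right)} = 6 + t$ ($K{\left(T,t \right)} = \left(\left(T + t\right) + 6\right) - T = \left(6 + T + t\right) - T = 6 + t$)
$Y{\left(b,V \right)} = -16 - 544 V + 8 b + 8 b^{2}$ ($Y{\left(b,V \right)} = -16 + 8 \left(\left(b b - 68 V\right) + b\right) = -16 + 8 \left(\left(b^{2} - 68 V\right) + b\right) = -16 + 8 \left(b + b^{2} - 68 V\right) = -16 + \left(- 544 V + 8 b + 8 b^{2}\right) = -16 - 544 V + 8 b + 8 b^{2}$)
$Y{\left(4,K{\left(-2,4 \right)} \left(5 + 4\right) \right)} + 2285 = \left(-16 - 544 \left(6 + 4\right) \left(5 + 4\right) + 8 \cdot 4 + 8 \cdot 4^{2}\right) + 2285 = \left(-16 - 544 \cdot 10 \cdot 9 + 32 + 8 \cdot 16\right) + 2285 = \left(-16 - 48960 + 32 + 128\right) + 2285 = -48816 + 2285 = -46531$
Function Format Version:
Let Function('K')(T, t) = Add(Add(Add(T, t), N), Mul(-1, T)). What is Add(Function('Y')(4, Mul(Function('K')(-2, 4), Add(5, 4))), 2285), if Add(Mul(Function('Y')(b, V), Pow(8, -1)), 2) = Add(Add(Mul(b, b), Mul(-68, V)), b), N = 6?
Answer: -46531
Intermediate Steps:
Function('K')(T, t) = Add(6, t) (Function('K')(T, t) = Add(Add(Add(T, t), 6), Mul(-1, T)) = Add(Add(6, T, t), Mul(-1, T)) = Add(6, t))
Function('Y')(b, V) = Add(-16, Mul(-544, V), Mul(8, b), Mul(8, Pow(b, 2))) (Function('Y')(b, V) = Add(-16, Mul(8, Add(Add(Mul(b, b), Mul(-68, V)), b))) = Add(-16, Mul(8, Add(Add(Pow(b, 2), Mul(-68, V)), b))) = Add(-16, Mul(8, Add(b, Pow(b, 2), Mul(-68, V)))) = Add(-16, Add(Mul(-544, V), Mul(8, b), Mul(8, Pow(b, 2)))) = Add(-16, Mul(-544, V), Mul(8, b), Mul(8, Pow(b, 2))))
Add(Function('Y')(4, Mul(Function('K')(-2, 4), Add(5, 4))), 2285) = Add(Add(-16, Mul(-544, Mul(Add(6, 4), Add(5, 4))), Mul(8, 4), Mul(8, Pow(4, 2))), 2285) = Add(Add(-16, Mul(-544, Mul(10, 9)), 32, Mul(8, 16)), 2285) = Add(Add(-16, Mul(-544, 90), 32, 128), 2285) = Add(Add(-16, -48960, 32, 128), 2285) = Add(-48816, 2285) = -46531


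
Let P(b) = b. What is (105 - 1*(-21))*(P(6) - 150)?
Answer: -18144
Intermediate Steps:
(105 - 1*(-21))*(P(6) - 150) = (105 - 1*(-21))*(6 - 150) = (105 + 21)*(-144) = 126*(-144) = -18144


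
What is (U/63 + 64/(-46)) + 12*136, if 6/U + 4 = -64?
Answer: 26777833/16422 ≈ 1630.6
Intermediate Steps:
U = -3/34 (U = 6/(-4 - 64) = 6/(-68) = 6*(-1/68) = -3/34 ≈ -0.088235)
(U/63 + 64/(-46)) + 12*136 = (-3/34/63 + 64/(-46)) + 12*136 = (-3/34*1/63 + 64*(-1/46)) + 1632 = (-1/714 - 32/23) + 1632 = -22871/16422 + 1632 = 26777833/16422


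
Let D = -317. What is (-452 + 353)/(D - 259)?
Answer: 11/64 ≈ 0.17188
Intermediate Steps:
(-452 + 353)/(D - 259) = (-452 + 353)/(-317 - 259) = -99/(-576) = -99*(-1/576) = 11/64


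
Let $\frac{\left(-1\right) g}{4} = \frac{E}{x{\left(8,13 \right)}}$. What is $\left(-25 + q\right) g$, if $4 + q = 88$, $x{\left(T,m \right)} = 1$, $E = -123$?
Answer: $29028$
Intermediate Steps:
$g = 492$ ($g = - 4 \left(- \frac{123}{1}\right) = - 4 \left(\left(-123\right) 1\right) = \left(-4\right) \left(-123\right) = 492$)
$q = 84$ ($q = -4 + 88 = 84$)
$\left(-25 + q\right) g = \left(-25 + 84\right) 492 = 59 \cdot 492 = 29028$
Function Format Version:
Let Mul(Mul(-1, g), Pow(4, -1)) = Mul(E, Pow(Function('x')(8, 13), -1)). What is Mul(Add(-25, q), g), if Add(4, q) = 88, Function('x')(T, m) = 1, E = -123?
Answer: 29028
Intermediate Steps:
g = 492 (g = Mul(-4, Mul(-123, Pow(1, -1))) = Mul(-4, Mul(-123, 1)) = Mul(-4, -123) = 492)
q = 84 (q = Add(-4, 88) = 84)
Mul(Add(-25, q), g) = Mul(Add(-25, 84), 492) = Mul(59, 492) = 29028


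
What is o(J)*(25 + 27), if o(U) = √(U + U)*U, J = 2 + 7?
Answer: 1404*√2 ≈ 1985.6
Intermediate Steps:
J = 9
o(U) = √2*U^(3/2) (o(U) = √(2*U)*U = (√2*√U)*U = √2*U^(3/2))
o(J)*(25 + 27) = (√2*9^(3/2))*(25 + 27) = (√2*27)*52 = (27*√2)*52 = 1404*√2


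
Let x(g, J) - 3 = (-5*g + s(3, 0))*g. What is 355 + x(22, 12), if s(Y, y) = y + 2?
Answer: -2018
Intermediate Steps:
s(Y, y) = 2 + y
x(g, J) = 3 + g*(2 - 5*g) (x(g, J) = 3 + (-5*g + (2 + 0))*g = 3 + (-5*g + 2)*g = 3 + (2 - 5*g)*g = 3 + g*(2 - 5*g))
355 + x(22, 12) = 355 + (3 - 5*22**2 + 2*22) = 355 + (3 - 5*484 + 44) = 355 + (3 - 2420 + 44) = 355 - 2373 = -2018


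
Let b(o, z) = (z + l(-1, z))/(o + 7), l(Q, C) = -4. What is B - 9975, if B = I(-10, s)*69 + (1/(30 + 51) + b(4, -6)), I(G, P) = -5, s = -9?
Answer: -9195919/891 ≈ -10321.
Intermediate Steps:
b(o, z) = (-4 + z)/(7 + o) (b(o, z) = (z - 4)/(o + 7) = (-4 + z)/(7 + o))
B = -308194/891 (B = -5*69 + (1/(30 + 51) + (-4 - 6)/(7 + 4)) = -345 + (1/81 - 10/11) = -345 - 799/891 = -308194/891 ≈ -345.90)
B - 9975 = -308194/891 - 9975 = -9195919/891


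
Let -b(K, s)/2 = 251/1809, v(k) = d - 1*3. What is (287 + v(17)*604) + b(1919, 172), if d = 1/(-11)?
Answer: -31444133/19899 ≈ -1580.2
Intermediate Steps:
d = -1/11 ≈ -0.090909
v(k) = -34/11 (v(k) = -1/11 - 1*3 = -1/11 - 3 = -34/11)
b(K, s) = -502/1809
(287 + v(17)*604) + b(1919, 172) = (287 - 34/11*604) - 502/1809 = (287 - 20536/11) - 502/1809 = -17379/11 - 502/1809 = -31444133/19899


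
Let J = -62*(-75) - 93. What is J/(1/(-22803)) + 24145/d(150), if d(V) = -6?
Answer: -623503771/6 ≈ -1.0392e+8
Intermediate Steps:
J = 4557 (J = 4650 - 93 = 4557)
J/(1/(-22803)) + 24145/d(150) = 4557/(1/(-22803)) + 24145/(-6) = 4557/(-1/22803) + 24145*(-⅙) = 4557*(-22803) - 24145/6 = -103913271 - 24145/6 = -623503771/6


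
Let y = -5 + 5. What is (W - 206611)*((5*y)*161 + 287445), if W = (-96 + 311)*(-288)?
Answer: -77187893295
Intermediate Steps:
y = 0
W = -61920 (W = 215*(-288) = -61920)
(W - 206611)*((5*y)*161 + 287445) = (-61920 - 206611)*((5*0)*161 + 287445) = -268531*(0*161 + 287445) = -268531*(0 + 287445) = -268531*287445 = -77187893295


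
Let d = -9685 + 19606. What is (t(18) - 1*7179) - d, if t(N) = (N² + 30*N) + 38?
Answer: -16198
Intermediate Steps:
t(N) = 38 + N² + 30*N
d = 9921
(t(18) - 1*7179) - d = ((38 + 18² + 30*18) - 1*7179) - 1*9921 = ((38 + 324 + 540) - 7179) - 9921 = (902 - 7179) - 9921 = -6277 - 9921 = -16198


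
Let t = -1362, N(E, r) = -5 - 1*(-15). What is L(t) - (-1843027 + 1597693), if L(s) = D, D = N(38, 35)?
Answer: 245344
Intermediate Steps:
N(E, r) = 10 (N(E, r) = -5 + 15 = 10)
D = 10
L(s) = 10
L(t) - (-1843027 + 1597693) = 10 - (-1843027 + 1597693) = 10 - 1*(-245334) = 10 + 245334 = 245344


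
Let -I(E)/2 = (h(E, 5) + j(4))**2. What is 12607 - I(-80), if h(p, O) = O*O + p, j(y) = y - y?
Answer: 18657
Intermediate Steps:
j(y) = 0
h(p, O) = p + O**2 (h(p, O) = O**2 + p = p + O**2)
I(E) = -2*(25 + E)**2 (I(E) = -2*((E + 5**2) + 0)**2 = -2*((E + 25) + 0)**2 = -2*((25 + E) + 0)**2 = -2*(25 + E)**2)
12607 - I(-80) = 12607 - (-2)*(25 - 80)**2 = 12607 - (-2)*(-55)**2 = 12607 - (-2)*3025 = 12607 - 1*(-6050) = 12607 + 6050 = 18657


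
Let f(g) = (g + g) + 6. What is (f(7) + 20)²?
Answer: 1600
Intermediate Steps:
f(g) = 6 + 2*g (f(g) = 2*g + 6 = 6 + 2*g)
(f(7) + 20)² = ((6 + 2*7) + 20)² = ((6 + 14) + 20)² = (20 + 20)² = 40² = 1600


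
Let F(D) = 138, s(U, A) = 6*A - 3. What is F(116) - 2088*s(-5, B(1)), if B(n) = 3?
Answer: -31182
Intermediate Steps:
s(U, A) = -3 + 6*A
F(116) - 2088*s(-5, B(1)) = 138 - 2088*(-3 + 6*3) = 138 - 2088*(-3 + 18) = 138 - 2088*15 = 138 - 31320 = -31182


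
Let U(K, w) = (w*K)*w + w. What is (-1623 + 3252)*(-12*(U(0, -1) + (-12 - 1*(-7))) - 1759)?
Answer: -2748123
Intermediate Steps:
U(K, w) = w + K*w² (U(K, w) = (K*w)*w + w = K*w² + w = w + K*w²)
(-1623 + 3252)*(-12*(U(0, -1) + (-12 - 1*(-7))) - 1759) = (-1623 + 3252)*(-12*(-(1 + 0*(-1)) + (-12 - 1*(-7))) - 1759) = 1629*(-12*(-(1 + 0) + (-12 + 7)) - 1759) = 1629*(-12*(-1*1 - 5) - 1759) = 1629*(-12*(-1 - 5) - 1759) = 1629*(-12*(-6) - 1759) = 1629*(72 - 1759) = 1629*(-1687) = -2748123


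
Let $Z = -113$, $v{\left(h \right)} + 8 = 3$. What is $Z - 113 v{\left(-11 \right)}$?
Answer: $452$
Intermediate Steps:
$v{\left(h \right)} = -5$ ($v{\left(h \right)} = -8 + 3 = -5$)
$Z - 113 v{\left(-11 \right)} = -113 - -565 = -113 + 565 = 452$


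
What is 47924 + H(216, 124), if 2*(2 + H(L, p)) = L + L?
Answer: 48138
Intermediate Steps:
H(L, p) = -2 + L (H(L, p) = -2 + (L + L)/2 = -2 + (2*L)/2 = -2 + L)
47924 + H(216, 124) = 47924 + (-2 + 216) = 47924 + 214 = 48138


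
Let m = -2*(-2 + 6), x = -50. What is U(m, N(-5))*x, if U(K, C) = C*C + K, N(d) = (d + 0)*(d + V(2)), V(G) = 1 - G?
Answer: -44600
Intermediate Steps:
m = -8 (m = -2*4 = -8)
N(d) = d*(-1 + d) (N(d) = (d + 0)*(d + (1 - 1*2)) = d*(d + (1 - 2)) = d*(d - 1) = d*(-1 + d))
U(K, C) = K + C² (U(K, C) = C² + K = K + C²)
U(m, N(-5))*x = (-8 + (-5*(-1 - 5))²)*(-50) = (-8 + (-5*(-6))²)*(-50) = (-8 + 30²)*(-50) = (-8 + 900)*(-50) = 892*(-50) = -44600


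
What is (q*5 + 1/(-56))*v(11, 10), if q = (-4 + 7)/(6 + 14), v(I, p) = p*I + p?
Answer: 615/7 ≈ 87.857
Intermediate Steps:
v(I, p) = p + I*p (v(I, p) = I*p + p = p + I*p)
q = 3/20 ≈ 0.15000
(q*5 + 1/(-56))*v(11, 10) = ((3/20)*5 + 1/(-56))*(10*(1 + 11)) = (¾ - 1/56)*(10*12) = (41/56)*120 = 615/7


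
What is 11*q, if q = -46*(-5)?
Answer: 2530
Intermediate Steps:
q = 230
11*q = 11*230 = 2530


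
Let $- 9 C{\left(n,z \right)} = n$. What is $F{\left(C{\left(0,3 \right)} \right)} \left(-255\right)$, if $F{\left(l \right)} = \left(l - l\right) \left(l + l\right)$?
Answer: $0$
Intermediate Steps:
$C{\left(n,z \right)} = - \frac{n}{9}$
$F{\left(l \right)} = 0$ ($F{\left(l \right)} = 0 \cdot 2 l = 0$)
$F{\left(C{\left(0,3 \right)} \right)} \left(-255\right) = 0 \left(-255\right) = 0$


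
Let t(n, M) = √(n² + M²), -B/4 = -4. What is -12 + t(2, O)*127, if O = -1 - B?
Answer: -12 + 127*√293 ≈ 2161.9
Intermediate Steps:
B = 16 (B = -4*(-4) = 16)
O = -17 (O = -1 - 1*16 = -1 - 16 = -17)
t(n, M) = √(M² + n²)
-12 + t(2, O)*127 = -12 + √((-17)² + 2²)*127 = -12 + √(289 + 4)*127 = -12 + √293*127 = -12 + 127*√293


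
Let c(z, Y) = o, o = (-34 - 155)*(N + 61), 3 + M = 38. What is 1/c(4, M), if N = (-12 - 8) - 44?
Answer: 1/567 ≈ 0.0017637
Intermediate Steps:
M = 35 (M = -3 + 38 = 35)
N = -64 (N = -20 - 44 = -64)
o = 567 (o = (-34 - 155)*(-64 + 61) = -189*(-3) = 567)
c(z, Y) = 567
1/c(4, M) = 1/567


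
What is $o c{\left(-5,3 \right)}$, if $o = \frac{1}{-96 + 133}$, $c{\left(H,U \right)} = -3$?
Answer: $- \frac{3}{37} \approx -0.081081$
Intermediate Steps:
$o = \frac{1}{37} \approx 0.027027$
$o c{\left(-5,3 \right)} = \frac{1}{37} \left(-3\right) = - \frac{3}{37}$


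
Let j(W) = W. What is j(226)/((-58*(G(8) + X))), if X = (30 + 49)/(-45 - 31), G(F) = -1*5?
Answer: 8588/13311 ≈ 0.64518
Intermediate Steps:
G(F) = -5
X = -79/76 (X = 79/(-76) = 79*(-1/76) = -79/76 ≈ -1.0395)
j(226)/((-58*(G(8) + X))) = 226/((-58*(-5 - 79/76))) = 226/((-58*(-459/76))) = 226/(13311/38) = 226*(38/13311) = 8588/13311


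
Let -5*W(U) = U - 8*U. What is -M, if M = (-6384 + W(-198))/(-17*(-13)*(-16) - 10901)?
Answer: -33306/72185 ≈ -0.46140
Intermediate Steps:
W(U) = 7*U/5 (W(U) = -(U - 8*U)/5 = -(-7)*U/5 = 7*U/5)
M = 33306/72185 (M = (-6384 + (7/5)*(-198))/(-17*(-13)*(-16) - 10901) = (-6384 - 1386/5)/(221*(-16) - 10901) = -33306/(5*(-3536 - 10901)) = -33306/5/(-14437) = -33306/5*(-1/14437) = 33306/72185 ≈ 0.46140)
-M = -1*33306/72185 = -33306/72185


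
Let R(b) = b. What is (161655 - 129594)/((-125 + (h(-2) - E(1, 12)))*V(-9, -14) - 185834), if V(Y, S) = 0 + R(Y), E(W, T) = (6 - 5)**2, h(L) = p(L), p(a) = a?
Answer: -32061/184682 ≈ -0.17360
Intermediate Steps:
h(L) = L
E(W, T) = 1 (E(W, T) = 1**2 = 1)
V(Y, S) = Y (V(Y, S) = 0 + Y = Y)
(161655 - 129594)/((-125 + (h(-2) - E(1, 12)))*V(-9, -14) - 185834) = (161655 - 129594)/((-125 + (-2 - 1*1))*(-9) - 185834) = 32061/((-125 + (-2 - 1))*(-9) - 185834) = 32061/((-125 - 3)*(-9) - 185834) = 32061/(-128*(-9) - 185834) = 32061/(1152 - 185834) = 32061/(-184682) = 32061*(-1/184682) = -32061/184682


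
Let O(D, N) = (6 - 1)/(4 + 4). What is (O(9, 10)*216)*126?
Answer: 17010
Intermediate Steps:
O(D, N) = 5/8
(O(9, 10)*216)*126 = ((5/8)*216)*126 = 135*126 = 17010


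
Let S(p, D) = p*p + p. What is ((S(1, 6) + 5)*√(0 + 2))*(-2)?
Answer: -14*√2 ≈ -19.799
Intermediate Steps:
S(p, D) = p + p² (S(p, D) = p² + p = p + p²)
((S(1, 6) + 5)*√(0 + 2))*(-2) = ((1*(1 + 1) + 5)*√(0 + 2))*(-2) = ((1*2 + 5)*√2)*(-2) = ((2 + 5)*√2)*(-2) = (7*√2)*(-2) = -14*√2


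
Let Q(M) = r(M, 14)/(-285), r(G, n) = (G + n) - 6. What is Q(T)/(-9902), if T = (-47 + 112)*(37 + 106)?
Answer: 3101/940690 ≈ 0.0032965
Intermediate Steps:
r(G, n) = -6 + G + n
T = 9295 (T = 65*143 = 9295)
Q(M) = -8/285 - M/285 (Q(M) = (-6 + M + 14)/(-285) = (8 + M)*(-1/285) = -8/285 - M/285)
Q(T)/(-9902) = (-8/285 - 1/285*9295)/(-9902) = (-8/285 - 1859/57)*(-1/9902) = -3101/95*(-1/9902) = 3101/940690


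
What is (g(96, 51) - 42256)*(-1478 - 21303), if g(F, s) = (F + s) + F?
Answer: 957098153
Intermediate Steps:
g(F, s) = s + 2*F
(g(96, 51) - 42256)*(-1478 - 21303) = ((51 + 2*96) - 42256)*(-1478 - 21303) = ((51 + 192) - 42256)*(-22781) = (243 - 42256)*(-22781) = -42013*(-22781) = 957098153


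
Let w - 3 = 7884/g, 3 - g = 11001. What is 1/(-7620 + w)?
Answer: -611/4654425 ≈ -0.00013127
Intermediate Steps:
g = -10998 (g = 3 - 1*11001 = 3 - 11001 = -10998)
w = 1395/611 (w = 3 + 7884/(-10998) = 3 + 7884*(-1/10998) = 3 - 438/611 = 1395/611 ≈ 2.2831)
1/(-7620 + w) = 1/(-7620 + 1395/611) = 1/(-4654425/611) = -611/4654425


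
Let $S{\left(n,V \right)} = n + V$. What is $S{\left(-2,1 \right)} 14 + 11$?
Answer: $-3$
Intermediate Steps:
$S{\left(n,V \right)} = V + n$
$S{\left(-2,1 \right)} 14 + 11 = \left(1 - 2\right) 14 + 11 = \left(-1\right) 14 + 11 = -14 + 11 = -3$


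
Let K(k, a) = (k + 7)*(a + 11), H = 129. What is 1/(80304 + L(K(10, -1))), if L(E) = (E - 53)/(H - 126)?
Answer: 1/80343 ≈ 1.2447e-5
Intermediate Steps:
K(k, a) = (7 + k)*(11 + a)
L(E) = -53/3 + E/3 (L(E) = (E - 53)/(129 - 126) = (-53 + E)/3 = (-53 + E)*(⅓) = -53/3 + E/3)
1/(80304 + L(K(10, -1))) = 1/(80304 + (-53/3 + (77 + 7*(-1) + 11*10 - 1*10)/3)) = 1/(80304 + (-53/3 + (77 - 7 + 110 - 10)/3)) = 1/(80304 + (-53/3 + (⅓)*170)) = 1/(80304 + (-53/3 + 170/3)) = 1/(80304 + 39) = 1/80343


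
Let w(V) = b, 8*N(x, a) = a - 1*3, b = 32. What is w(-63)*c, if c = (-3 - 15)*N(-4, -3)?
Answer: 432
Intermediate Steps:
N(x, a) = -3/8 + a/8 (N(x, a) = (a - 1*3)/8 = (a - 3)/8 = (-3 + a)/8 = -3/8 + a/8)
w(V) = 32
c = 27/2 (c = (-3 - 15)*(-3/8 + (⅛)*(-3)) = -18*(-3/8 - 3/8) = -18*(-¾) = 27/2 ≈ 13.500)
w(-63)*c = 32*(27/2) = 432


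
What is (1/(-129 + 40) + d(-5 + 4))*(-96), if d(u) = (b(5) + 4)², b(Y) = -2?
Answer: -34080/89 ≈ -382.92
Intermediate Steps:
d(u) = 4 (d(u) = (-2 + 4)² = 2² = 4)
(1/(-129 + 40) + d(-5 + 4))*(-96) = (1/(-129 + 40) + 4)*(-96) = (1/(-89) + 4)*(-96) = (-1/89 + 4)*(-96) = (355/89)*(-96) = -34080/89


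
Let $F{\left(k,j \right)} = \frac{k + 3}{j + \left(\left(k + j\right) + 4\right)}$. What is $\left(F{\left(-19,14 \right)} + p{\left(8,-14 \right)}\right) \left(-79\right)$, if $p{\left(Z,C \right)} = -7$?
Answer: $\frac{8453}{13} \approx 650.23$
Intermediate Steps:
$F{\left(k,j \right)} = \frac{3 + k}{4 + k + 2 j}$ ($F{\left(k,j \right)} = \frac{3 + k}{j + \left(\left(j + k\right) + 4\right)} = \frac{3 + k}{j + \left(4 + j + k\right)} = \frac{3 + k}{4 + k + 2 j}$)
$\left(F{\left(-19,14 \right)} + p{\left(8,-14 \right)}\right) \left(-79\right) = \left(\frac{3 - 19}{4 - 19 + 2 \cdot 14} - 7\right) \left(-79\right) = \left(\frac{1}{4 - 19 + 28} \left(-16\right) - 7\right) \left(-79\right) = \left(\frac{1}{13} \left(-16\right) - 7\right) \left(-79\right) = \left(- \frac{16}{13} - 7\right) \left(-79\right) = \left(- \frac{107}{13}\right) \left(-79\right) = \frac{8453}{13}$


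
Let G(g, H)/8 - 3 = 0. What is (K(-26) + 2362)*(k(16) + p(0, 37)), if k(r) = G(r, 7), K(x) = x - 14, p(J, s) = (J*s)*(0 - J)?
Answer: 55728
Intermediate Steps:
p(J, s) = -s*J² (p(J, s) = (J*s)*(-J) = -s*J²)
K(x) = -14 + x
G(g, H) = 24 (G(g, H) = 24 + 8*0 = 24 + 0 = 24)
k(r) = 24
(K(-26) + 2362)*(k(16) + p(0, 37)) = ((-14 - 26) + 2362)*(24 - 1*37*0²) = (-40 + 2362)*(24 - 1*37*0) = 2322*(24 + 0) = 2322*24 = 55728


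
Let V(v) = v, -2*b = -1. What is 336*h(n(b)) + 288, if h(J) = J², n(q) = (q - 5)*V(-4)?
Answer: 109152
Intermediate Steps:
b = ½ (b = -½*(-1) = ½ ≈ 0.50000)
n(q) = 20 - 4*q (n(q) = (q - 5)*(-4) = (-5 + q)*(-4) = 20 - 4*q)
336*h(n(b)) + 288 = 336*(20 - 4*½)² + 288 = 336*(20 - 2)² + 288 = 336*18² + 288 = 336*324 + 288 = 108864 + 288 = 109152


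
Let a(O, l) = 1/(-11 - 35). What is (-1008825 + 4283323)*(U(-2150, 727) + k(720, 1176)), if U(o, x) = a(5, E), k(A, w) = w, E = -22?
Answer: 88566984655/23 ≈ 3.8507e+9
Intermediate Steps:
a(O, l) = -1/46 (a(O, l) = 1/(-46) = -1/46)
U(o, x) = -1/46
(-1008825 + 4283323)*(U(-2150, 727) + k(720, 1176)) = (-1008825 + 4283323)*(-1/46 + 1176) = 3274498*(54095/46) = 88566984655/23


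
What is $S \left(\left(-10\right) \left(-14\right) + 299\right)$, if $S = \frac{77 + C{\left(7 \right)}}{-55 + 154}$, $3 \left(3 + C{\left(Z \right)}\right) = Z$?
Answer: $\frac{100531}{297} \approx 338.49$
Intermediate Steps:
$C{\left(Z \right)} = -3 + \frac{Z}{3}$
$S = \frac{229}{297}$ ($S = \frac{77 + \left(-3 + \frac{1}{3} \cdot 7\right)}{-55 + 154} = \frac{77 + \left(-3 + \frac{7}{3}\right)}{99} = \left(77 - \frac{2}{3}\right) \frac{1}{99} = \frac{229}{3} \cdot \frac{1}{99} = \frac{229}{297} \approx 0.77104$)
$S \left(\left(-10\right) \left(-14\right) + 299\right) = \frac{229 \left(\left(-10\right) \left(-14\right) + 299\right)}{297} = \frac{229 \left(140 + 299\right)}{297} = \frac{229}{297} \cdot 439 = \frac{100531}{297}$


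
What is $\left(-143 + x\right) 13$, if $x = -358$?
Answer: $-6513$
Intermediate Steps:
$\left(-143 + x\right) 13 = \left(-143 - 358\right) 13 = \left(-501\right) 13 = -6513$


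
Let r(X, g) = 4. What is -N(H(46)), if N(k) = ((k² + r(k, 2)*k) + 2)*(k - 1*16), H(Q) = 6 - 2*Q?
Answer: 719508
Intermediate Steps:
N(k) = (-16 + k)*(2 + k² + 4*k) (N(k) = ((k² + 4*k) + 2)*(k - 1*16) = (2 + k² + 4*k)*(k - 16) = (2 + k² + 4*k)*(-16 + k) = (-16 + k)*(2 + k² + 4*k))
-N(H(46)) = -(-32 + (6 - 2*46)³ - 62*(6 - 2*46) - 12*(6 - 2*46)²) = -(-32 + (6 - 92)³ - 62*(6 - 92) - 12*(6 - 92)²) = -(-32 + (-86)³ - 62*(-86) - 12*(-86)²) = -(-32 - 636056 + 5332 - 12*7396) = -(-32 - 636056 + 5332 - 88752) = -1*(-719508) = 719508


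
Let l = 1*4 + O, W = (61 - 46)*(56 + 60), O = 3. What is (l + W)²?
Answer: 3052009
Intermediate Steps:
W = 1740 (W = 15*116 = 1740)
l = 7 (l = 1*4 + 3 = 4 + 3 = 7)
(l + W)² = (7 + 1740)² = 1747² = 3052009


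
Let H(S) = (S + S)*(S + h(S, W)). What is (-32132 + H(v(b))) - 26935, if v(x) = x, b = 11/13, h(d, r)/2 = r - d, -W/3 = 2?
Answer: -9985997/169 ≈ -59089.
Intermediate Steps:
W = -6 (W = -3*2 = -6)
h(d, r) = -2*d + 2*r (h(d, r) = 2*(r - d) = -2*d + 2*r)
b = 11/13 (b = 11*(1/13) = 11/13 ≈ 0.84615)
H(S) = 2*S*(-12 - S) (H(S) = (S + S)*(S + (-2*S + 2*(-6))) = (2*S)*(S + (-2*S - 12)) = (2*S)*(S + (-12 - 2*S)) = (2*S)*(-12 - S) = 2*S*(-12 - S))
(-32132 + H(v(b))) - 26935 = (-32132 - 2*11/13*(12 + 11/13)) - 26935 = (-32132 - 2*11/13*167/13) - 26935 = (-32132 - 3674/169) - 26935 = -5433982/169 - 26935 = -9985997/169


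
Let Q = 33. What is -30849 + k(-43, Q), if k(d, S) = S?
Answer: -30816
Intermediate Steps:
-30849 + k(-43, Q) = -30849 + 33 = -30816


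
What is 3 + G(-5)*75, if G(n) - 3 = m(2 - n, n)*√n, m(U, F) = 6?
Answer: 228 + 450*I*√5 ≈ 228.0 + 1006.2*I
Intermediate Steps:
G(n) = 3 + 6*√n
3 + G(-5)*75 = 3 + (3 + 6*√(-5))*75 = 3 + (3 + 6*(I*√5))*75 = 3 + (3 + 6*I*√5)*75 = 3 + (225 + 450*I*√5) = 228 + 450*I*√5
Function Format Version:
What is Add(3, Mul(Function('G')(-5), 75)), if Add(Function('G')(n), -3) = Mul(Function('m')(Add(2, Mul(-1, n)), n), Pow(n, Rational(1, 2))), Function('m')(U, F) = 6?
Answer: Add(228, Mul(450, I, Pow(5, Rational(1, 2)))) ≈ Add(228.00, Mul(1006.2, I))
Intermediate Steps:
Function('G')(n) = Add(3, Mul(6, Pow(n, Rational(1, 2))))
Add(3, Mul(Function('G')(-5), 75)) = Add(3, Mul(Add(3, Mul(6, Pow(-5, Rational(1, 2)))), 75)) = Add(3, Mul(Add(3, Mul(6, Mul(I, Pow(5, Rational(1, 2))))), 75)) = Add(3, Mul(Add(3, Mul(6, I, Pow(5, Rational(1, 2)))), 75)) = Add(3, Add(225, Mul(450, I, Pow(5, Rational(1, 2))))) = Add(228, Mul(450, I, Pow(5, Rational(1, 2))))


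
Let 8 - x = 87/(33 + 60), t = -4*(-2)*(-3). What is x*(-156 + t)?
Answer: -39420/31 ≈ -1271.6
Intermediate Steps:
t = -24 (t = 8*(-3) = -24)
x = 219/31 (x = 8 - 87/(33 + 60) = 8 - 87/93 = 8 - 1*29/31 = 8 - 29/31 = 219/31 ≈ 7.0645)
x*(-156 + t) = 219*(-156 - 24)/31 = (219/31)*(-180) = -39420/31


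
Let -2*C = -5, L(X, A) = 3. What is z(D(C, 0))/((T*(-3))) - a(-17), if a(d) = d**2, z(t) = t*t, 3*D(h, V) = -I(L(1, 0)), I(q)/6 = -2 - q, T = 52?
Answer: -11296/39 ≈ -289.64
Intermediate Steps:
C = 5/2 (C = -1/2*(-5) = 5/2 ≈ 2.5000)
I(q) = -12 - 6*q (I(q) = 6*(-2 - q) = -12 - 6*q)
D(h, V) = 10 (D(h, V) = (-(-12 - 6*3))/3 = (-(-12 - 18))/3 = (-1*(-30))/3 = (1/3)*30 = 10)
z(t) = t**2
z(D(C, 0))/((T*(-3))) - a(-17) = 10**2/((52*(-3))) - 1*(-17)**2 = 100/(-156) - 1*289 = 100*(-1/156) - 289 = -25/39 - 289 = -11296/39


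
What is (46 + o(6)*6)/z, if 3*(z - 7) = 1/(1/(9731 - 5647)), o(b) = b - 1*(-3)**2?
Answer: 84/4105 ≈ 0.020463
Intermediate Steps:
o(b) = -9 + b (o(b) = b - 1*9 = b - 9 = -9 + b)
z = 4105/3 (z = 7 + 1/(3*(1/(9731 - 5647))) = 7 + 1/(3*(1/4084)) = 7 + (1/3)*4084 = 7 + 4084/3 = 4105/3 ≈ 1368.3)
(46 + o(6)*6)/z = (46 + (-9 + 6)*6)/(4105/3) = (46 - 3*6)*(3/4105) = (46 - 18)*(3/4105) = 28*(3/4105) = 84/4105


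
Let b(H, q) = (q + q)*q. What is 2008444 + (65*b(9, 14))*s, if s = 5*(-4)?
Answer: 1498844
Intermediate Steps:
b(H, q) = 2*q² (b(H, q) = (2*q)*q = 2*q²)
s = -20
2008444 + (65*b(9, 14))*s = 2008444 + (65*(2*14²))*(-20) = 2008444 + (65*(2*196))*(-20) = 2008444 + (65*392)*(-20) = 2008444 + 25480*(-20) = 2008444 - 509600 = 1498844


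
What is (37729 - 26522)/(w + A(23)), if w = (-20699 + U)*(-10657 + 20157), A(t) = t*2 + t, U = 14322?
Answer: -11207/60581431 ≈ -0.00018499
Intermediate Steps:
A(t) = 3*t (A(t) = 2*t + t = 3*t)
w = -60581500 (w = (-20699 + 14322)*(-10657 + 20157) = -6377*9500 = -60581500)
(37729 - 26522)/(w + A(23)) = (37729 - 26522)/(-60581500 + 3*23) = 11207/(-60581500 + 69) = 11207/(-60581431) = 11207*(-1/60581431) = -11207/60581431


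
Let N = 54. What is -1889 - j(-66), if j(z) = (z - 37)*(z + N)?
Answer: -3125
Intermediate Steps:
j(z) = (-37 + z)*(54 + z) (j(z) = (z - 37)*(z + 54) = (-37 + z)*(54 + z))
-1889 - j(-66) = -1889 - (-1998 + (-66)² + 17*(-66)) = -1889 - (-1998 + 4356 - 1122) = -1889 - 1*1236 = -1889 - 1236 = -3125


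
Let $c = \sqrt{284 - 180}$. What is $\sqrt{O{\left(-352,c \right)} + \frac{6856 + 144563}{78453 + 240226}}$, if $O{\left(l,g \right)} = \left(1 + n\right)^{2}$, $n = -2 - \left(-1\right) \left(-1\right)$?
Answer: $\frac{\sqrt{454479275665}}{318679} \approx 2.1155$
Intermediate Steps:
$n = -3$ ($n = -2 - 1 = -3$)
$c = 2 \sqrt{26}$ ($c = \sqrt{104} = 2 \sqrt{26} \approx 10.198$)
$O{\left(l,g \right)} = 4$ ($O{\left(l,g \right)} = \left(1 - 3\right)^{2} = \left(-2\right)^{2} = 4$)
$\sqrt{O{\left(-352,c \right)} + \frac{6856 + 144563}{78453 + 240226}} = \sqrt{4 + \frac{6856 + 144563}{78453 + 240226}} = \sqrt{4 + \frac{151419}{318679}} = \sqrt{\frac{1426135}{318679}} = \frac{\sqrt{454479275665}}{318679}$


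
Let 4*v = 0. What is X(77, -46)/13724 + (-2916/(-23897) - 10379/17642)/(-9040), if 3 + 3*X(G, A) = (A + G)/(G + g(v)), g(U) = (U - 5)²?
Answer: -27814551545287/2000653050658445280 ≈ -1.3903e-5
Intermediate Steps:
v = 0 (v = (¼)*0 = 0)
g(U) = (-5 + U)²
X(G, A) = -1 + (A + G)/(3*(25 + G)) (X(G, A) = -1 + ((A + G)/(G + (-5 + 0)²))/3 = -1 + ((A + G)/(G + (-5)²))/3 = -1 + ((A + G)/(G + 25))/3 = -1 + ((A + G)/(25 + G))/3 = -1 + (A + G)/(3*(25 + G)))
X(77, -46)/13724 + (-2916/(-23897) - 10379/17642)/(-9040) = ((-75 - 46 - 2*77)/(3*(25 + 77)))/13724 + (-2916/(-23897) - 10379/17642)/(-9040) = ((⅓)*(-75 - 46 - 154)/102)*(1/13724) + (-2916*(-1/23897) - 10379*1/17642)*(-1/9040) = ((⅓)*(1/102)*(-275))*(1/13724) + (2916/23897 - 10379/17642)*(-1/9040) = -275/306*1/13724 - 196582891/421590874*(-1/9040) = -275/4199544 + 196582891/3811181500960 = -27814551545287/2000653050658445280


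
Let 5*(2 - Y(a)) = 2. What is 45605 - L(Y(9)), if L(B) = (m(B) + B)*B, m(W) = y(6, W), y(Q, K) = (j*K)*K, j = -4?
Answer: 5702353/125 ≈ 45619.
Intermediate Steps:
Y(a) = 8/5 (Y(a) = 2 - ⅕*2 = 2 - ⅖ = 8/5)
y(Q, K) = -4*K² (y(Q, K) = (-4*K)*K = -4*K²)
m(W) = -4*W²
L(B) = B*(B - 4*B²) (L(B) = (-4*B² + B)*B = (B - 4*B²)*B = B*(B - 4*B²))
45605 - L(Y(9)) = 45605 - (8/5)²*(1 - 4*8/5) = 45605 - 64*(1 - 32/5)/25 = 45605 - 64*(-27)/(25*5) = 45605 - 1*(-1728/125) = 45605 + 1728/125 = 5702353/125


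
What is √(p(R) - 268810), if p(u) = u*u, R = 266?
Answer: 3*I*√22006 ≈ 445.03*I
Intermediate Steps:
p(u) = u²
√(p(R) - 268810) = √(266² - 268810) = √(70756 - 268810) = √(-198054) = 3*I*√22006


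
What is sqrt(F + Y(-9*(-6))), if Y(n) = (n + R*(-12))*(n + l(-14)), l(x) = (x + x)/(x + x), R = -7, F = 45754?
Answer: 4*sqrt(3334) ≈ 230.96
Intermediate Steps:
l(x) = 1 (l(x) = (2*x)/((2*x)) = (2*x)*(1/(2*x)) = 1)
Y(n) = (1 + n)*(84 + n) (Y(n) = (n - 7*(-12))*(n + 1) = (n + 84)*(1 + n) = (84 + n)*(1 + n) = (1 + n)*(84 + n))
sqrt(F + Y(-9*(-6))) = sqrt(45754 + (84 + (-9*(-6))**2 + 85*(-9*(-6)))) = sqrt(45754 + (84 + 54**2 + 85*54)) = sqrt(45754 + (84 + 2916 + 4590)) = sqrt(45754 + 7590) = sqrt(53344) = 4*sqrt(3334)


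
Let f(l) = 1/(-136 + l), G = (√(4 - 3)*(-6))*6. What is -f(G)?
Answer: 1/172 ≈ 0.0058140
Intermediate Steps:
G = -36 (G = (√1*(-6))*6 = (1*(-6))*6 = -6*6 = -36)
-f(G) = -1/(-136 - 36) = -1/(-172) = -1*(-1/172) = 1/172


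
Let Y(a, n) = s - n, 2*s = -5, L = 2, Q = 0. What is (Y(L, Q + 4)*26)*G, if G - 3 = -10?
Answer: 1183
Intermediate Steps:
G = -7 (G = 3 - 10 = -7)
s = -5/2 (s = (1/2)*(-5) = -5/2 ≈ -2.5000)
Y(a, n) = -5/2 - n
(Y(L, Q + 4)*26)*G = ((-5/2 - (0 + 4))*26)*(-7) = ((-5/2 - 1*4)*26)*(-7) = ((-5/2 - 4)*26)*(-7) = -13/2*26*(-7) = -169*(-7) = 1183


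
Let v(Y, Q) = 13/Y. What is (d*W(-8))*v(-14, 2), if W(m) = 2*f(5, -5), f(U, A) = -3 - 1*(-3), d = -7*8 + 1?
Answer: 0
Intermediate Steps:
d = -55 (d = -56 + 1 = -55)
f(U, A) = 0 (f(U, A) = -3 + 3 = 0)
W(m) = 0 (W(m) = 2*0 = 0)
(d*W(-8))*v(-14, 2) = (-55*0)*(13/(-14)) = 0*(13*(-1/14)) = 0*(-13/14) = 0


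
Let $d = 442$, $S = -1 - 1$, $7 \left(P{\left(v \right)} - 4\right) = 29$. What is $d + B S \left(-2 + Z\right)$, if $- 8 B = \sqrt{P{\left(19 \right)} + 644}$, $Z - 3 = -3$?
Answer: $442 - \frac{\sqrt{31955}}{14} \approx 429.23$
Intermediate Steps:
$Z = 0$ ($Z = 3 - 3 = 0$)
$P{\left(v \right)} = \frac{57}{7}$ ($P{\left(v \right)} = 4 + \frac{1}{7} \cdot 29 = 4 + \frac{29}{7} = \frac{57}{7}$)
$B = - \frac{\sqrt{31955}}{56}$ ($B = - \frac{\sqrt{\frac{57}{7} + 644}}{8} = - \frac{\sqrt{\frac{4565}{7}}}{8} = - \frac{\frac{1}{7} \sqrt{31955}}{8} = - \frac{\sqrt{31955}}{56} \approx -3.1921$)
$S = -2$ ($S = -1 - 1 = -2$)
$d + B S \left(-2 + Z\right) = 442 + - \frac{\sqrt{31955}}{56} \left(- 2 \left(-2 + 0\right)\right) = 442 + - \frac{\sqrt{31955}}{56} \left(\left(-2\right) \left(-2\right)\right) = 442 + - \frac{\sqrt{31955}}{56} \cdot 4 = 442 - \frac{\sqrt{31955}}{14}$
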